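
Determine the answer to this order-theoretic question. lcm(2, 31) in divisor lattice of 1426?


Join=lcm.
gcd(2,31)=1
lcm=62


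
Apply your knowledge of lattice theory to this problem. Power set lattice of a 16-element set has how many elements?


Power set = 2^n.
2^16 = 65536


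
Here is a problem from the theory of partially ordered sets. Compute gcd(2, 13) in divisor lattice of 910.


In a divisor lattice, meet = gcd (greatest common divisor).
By Euclidean algorithm or factoring: gcd(2,13) = 1


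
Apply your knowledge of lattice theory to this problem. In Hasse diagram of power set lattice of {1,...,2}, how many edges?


A cover relation a -< b holds when a < b with no c strictly between.
Cover relations:
  {} -< {1}
  {} -< {2}
  {1} -< {1,2}
  {2} -< {1,2}
Total: 4


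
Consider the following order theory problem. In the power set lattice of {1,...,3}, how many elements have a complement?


An element a is complemented if some b has a meet b = bottom, a join b = top.
every subset A has complement S\A, so all elements are complemented.
Complemented elements: {}, {1}, {2}, {3}, {1,2}, {1,3}, ... (2 more)
Count: 8


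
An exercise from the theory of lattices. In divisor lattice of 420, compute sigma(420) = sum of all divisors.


sigma(n) = sum of divisors.
Divisors of 420: [1, 2, 3, 4, 5, 6, 7, 10, 12, 14, 15, 20, 21, 28, 30, 35, 42, 60, 70, 84, 105, 140, 210, 420]
Sum = 1344


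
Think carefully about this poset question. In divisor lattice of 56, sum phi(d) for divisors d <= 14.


Divisors of 56 up to 14: [1, 2, 4, 7, 8, 14]
phi values: [1, 1, 2, 6, 4, 6]
Sum = 20


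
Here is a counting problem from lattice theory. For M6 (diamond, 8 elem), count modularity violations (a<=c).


Modular law: if a <= c then a v (b ^ c) = (a v b) ^ c.
Check all triples (a,b,c) with a <= c among 8 elements.
This lattice is modular (diamonds M_m and their chain-products are modular).
Total violating triples: 0


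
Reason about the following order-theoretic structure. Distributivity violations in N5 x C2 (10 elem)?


Distributive law: a ^ (b v c) = (a ^ b) v (a ^ c).
Check all 10^3 = 1000 ordered triples (a,b,c).
  e.g. a=(b,0), b=(a,0), c=(c,0): lhs=(b,0) != rhs=(a,0)
  e.g. a=(b,0), b=(a,0), c=(c,1): lhs=(b,0) != rhs=(a,0)
Total violating triples: 16


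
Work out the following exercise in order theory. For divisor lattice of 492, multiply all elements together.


Divisors of 492: [1, 2, 3, 4, 6, 12, 41, 82, 123, 164, 246, 492]
Product = n^(d(n)/2) = 492^(12/2)
Product = 14183735261958144


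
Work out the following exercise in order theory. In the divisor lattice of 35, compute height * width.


Height = length of longest chain minus 1; width = size of largest antichain.
A maximum chain: 1 | 7 | 35  (height 2).
A maximum antichain: {5, 7}  (width 2).
Product = 2 * 2 = 4


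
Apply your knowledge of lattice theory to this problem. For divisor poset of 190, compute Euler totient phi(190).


phi(n) = n * prod_{p|n} (1 - 1/p).
Prime divisors of 190: [2, 5, 19]
phi(190) = 190 * (1 - 1/2) * (1 - 1/5) * (1 - 1/19)
phi(190) = 72


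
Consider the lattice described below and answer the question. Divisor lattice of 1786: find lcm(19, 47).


In a divisor lattice, join = lcm (least common multiple).
gcd(19,47) = 1
lcm(19,47) = 19*47/gcd = 893/1 = 893


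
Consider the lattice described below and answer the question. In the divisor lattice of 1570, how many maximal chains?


A maximal chain goes from the minimum element to a maximal element via cover relations.
Counting all min-to-max paths in the cover graph.
Total maximal chains: 6


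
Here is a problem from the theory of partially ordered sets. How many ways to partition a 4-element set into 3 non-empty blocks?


S(n,k) = k*S(n-1,k) + S(n-1,k-1).
S(3,3) = 1, S(3,2) = 3
S(4,3) = 3*1 + 3 = 3 + 3
S(4,3) = 6


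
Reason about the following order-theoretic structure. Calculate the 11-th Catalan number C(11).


C(n) = C(2n, n) / (n+1).
C(22, 11) = 705432
C(11) = 705432 / 12 = 58786


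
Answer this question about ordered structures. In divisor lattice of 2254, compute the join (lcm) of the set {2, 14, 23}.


In a divisor lattice, join = lcm (least common multiple).
Compute lcm iteratively: start with first element, then lcm(current, next).
Elements: [2, 14, 23]
lcm(2,14) = 14
lcm(14,23) = 322
Final lcm = 322


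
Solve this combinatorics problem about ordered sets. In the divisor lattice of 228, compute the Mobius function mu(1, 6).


In a divisor lattice, mu(a,b) = mu(b/a) where mu is the classical Mobius function.
b/a = 6/1 = 6
Prime factorization of 6: primes [2, 3]
6 is squarefree with 2 prime factor(s), so mu(6) = (-1)^2 = 1


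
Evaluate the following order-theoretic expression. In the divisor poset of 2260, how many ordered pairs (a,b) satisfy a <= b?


The order relation is {(a,b) : a <= b}, reflexive so it includes (a,a).
Examples: (1,1), (1,10), (1,113), (1,1130), (1,2), ...
Total ordered pairs: 54


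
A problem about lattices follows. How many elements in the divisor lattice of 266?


Divisors of 266: [1, 2, 7, 14, 19, 38, 133, 266]
Count: 8


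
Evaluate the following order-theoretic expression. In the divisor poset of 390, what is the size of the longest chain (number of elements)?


A chain is a totally ordered subset; we count the number of elements in a maximum chain.
Compute, for each element x, the size of the longest chain ending at x:
  1: 1
  2: 2
  3: 2
  5: 2
  13: 2
  6: 3
  ...
A maximum chain: 1 < 2 < 6 < 30 < 390
Number of elements in the longest chain: 5


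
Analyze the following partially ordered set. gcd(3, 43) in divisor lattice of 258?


Meet=gcd.
gcd(3,43)=1


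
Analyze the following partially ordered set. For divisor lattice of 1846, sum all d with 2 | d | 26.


Interval [2,26] in divisors of 1846: [2, 26]
Sum = 28


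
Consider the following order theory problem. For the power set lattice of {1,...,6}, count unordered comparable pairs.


A comparable pair {a,b} has a < b or b < a in the order.
Count unordered pairs where one element is strictly below the other.
Examples: {{},{1}}, {{},{2}}, {{},{3}}, {{},{4}}, ...
Total comparable pairs: 665


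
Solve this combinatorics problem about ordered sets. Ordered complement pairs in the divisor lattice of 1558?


Complement pair (a,b): a meet b = bottom, a join b = top.
Here: gcd(a,b)=1 and lcm(a,b)=1558, i.e. a*b=1558 with a,b coprime.
Pairs found: (1,1558), (2,779), (19,82), (38,41), ... (4 more)
Total ordered pairs: 8


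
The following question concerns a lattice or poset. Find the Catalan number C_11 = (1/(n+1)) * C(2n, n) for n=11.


C(n) = C(2n, n) / (n+1).
C(22, 11) = 705432
C(11) = 705432 / 12 = 58786


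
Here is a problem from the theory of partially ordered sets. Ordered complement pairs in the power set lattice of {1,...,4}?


Complement pair (a,b): a meet b = bottom, a join b = top.
Here: A intersect B = {} and A union B = {1,...,4}.
Pairs found: ({},{1,2,3,4}), ({1},{2,3,4}), ({2},{1,3,4}), ({3},{1,2,4}), ... (12 more)
Total ordered pairs: 16


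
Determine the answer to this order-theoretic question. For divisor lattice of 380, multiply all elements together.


Divisors of 380: [1, 2, 4, 5, 10, 19, 20, 38, 76, 95, 190, 380]
Product = n^(d(n)/2) = 380^(12/2)
Product = 3010936384000000


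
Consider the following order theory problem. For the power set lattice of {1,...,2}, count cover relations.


A cover relation a -< b holds when a < b with no c strictly between.
Cover relations:
  {} -< {1}
  {} -< {2}
  {1} -< {1,2}
  {2} -< {1,2}
Total: 4


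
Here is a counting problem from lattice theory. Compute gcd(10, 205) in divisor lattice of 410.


In a divisor lattice, meet = gcd (greatest common divisor).
By Euclidean algorithm or factoring: gcd(10,205) = 5


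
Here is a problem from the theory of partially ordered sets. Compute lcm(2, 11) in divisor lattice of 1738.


In a divisor lattice, join = lcm (least common multiple).
gcd(2,11) = 1
lcm(2,11) = 2*11/gcd = 22/1 = 22


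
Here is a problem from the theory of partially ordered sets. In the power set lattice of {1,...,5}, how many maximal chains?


A maximal chain goes from the minimum element to a maximal element via cover relations.
Counting all min-to-max paths in the cover graph.
Total maximal chains: 120


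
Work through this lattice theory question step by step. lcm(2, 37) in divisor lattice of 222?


Join=lcm.
gcd(2,37)=1
lcm=74


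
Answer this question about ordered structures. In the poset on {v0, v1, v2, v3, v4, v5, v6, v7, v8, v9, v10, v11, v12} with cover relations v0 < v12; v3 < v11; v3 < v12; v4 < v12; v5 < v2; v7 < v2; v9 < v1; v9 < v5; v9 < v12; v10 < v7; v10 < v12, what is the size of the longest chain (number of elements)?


A chain is a totally ordered subset; we count the number of elements in a maximum chain.
Compute, for each element x, the size of the longest chain ending at x:
  v0: 1
  v3: 1
  v4: 1
  v6: 1
  v8: 1
  v9: 1
  ...
A maximum chain: v9 < v5 < v2
Number of elements in the longest chain: 3


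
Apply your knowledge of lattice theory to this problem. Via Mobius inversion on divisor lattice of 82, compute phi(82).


phi(n) = n * prod_{p|n} (1 - 1/p).
Prime divisors of 82: [2, 41]
phi(82) = 82 * (1 - 1/2) * (1 - 1/41)
phi(82) = 40


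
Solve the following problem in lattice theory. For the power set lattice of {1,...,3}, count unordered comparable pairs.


A comparable pair {a,b} has a < b or b < a in the order.
Count unordered pairs where one element is strictly below the other.
Examples: {{},{1}}, {{},{2}}, {{},{3}}, {{},{1,2}}, ...
Total comparable pairs: 19


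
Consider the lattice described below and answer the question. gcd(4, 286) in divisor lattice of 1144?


Meet=gcd.
gcd(4,286)=2


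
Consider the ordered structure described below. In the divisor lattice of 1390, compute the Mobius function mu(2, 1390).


In a divisor lattice, mu(a,b) = mu(b/a) where mu is the classical Mobius function.
b/a = 1390/2 = 695
Prime factorization of 695: primes [5, 139]
695 is squarefree with 2 prime factor(s), so mu(695) = (-1)^2 = 1


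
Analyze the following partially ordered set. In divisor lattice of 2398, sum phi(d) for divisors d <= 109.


Divisors of 2398 up to 109: [1, 2, 11, 22, 109]
phi values: [1, 1, 10, 10, 108]
Sum = 130


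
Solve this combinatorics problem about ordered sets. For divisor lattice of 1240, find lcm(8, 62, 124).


In a divisor lattice, join = lcm (least common multiple).
Compute lcm iteratively: start with first element, then lcm(current, next).
Elements: [8, 62, 124]
lcm(8,62) = 248
lcm(248,124) = 248
Final lcm = 248


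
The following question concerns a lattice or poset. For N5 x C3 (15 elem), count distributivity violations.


Distributive law: a ^ (b v c) = (a ^ b) v (a ^ c).
Check all 15^3 = 3375 ordered triples (a,b,c).
  e.g. a=(b,0), b=(a,0), c=(c,0): lhs=(b,0) != rhs=(a,0)
  e.g. a=(b,0), b=(a,0), c=(c,1): lhs=(b,0) != rhs=(a,0)
Total violating triples: 54


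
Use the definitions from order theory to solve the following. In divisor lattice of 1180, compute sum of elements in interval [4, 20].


Interval [4,20] in divisors of 1180: [4, 20]
Sum = 24


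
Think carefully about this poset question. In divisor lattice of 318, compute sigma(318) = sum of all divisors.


sigma(n) = sum of divisors.
Divisors of 318: [1, 2, 3, 6, 53, 106, 159, 318]
Sum = 648


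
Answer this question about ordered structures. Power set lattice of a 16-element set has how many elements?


Power set = 2^n.
2^16 = 65536


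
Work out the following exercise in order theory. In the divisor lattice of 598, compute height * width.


Height = length of longest chain minus 1; width = size of largest antichain.
A maximum chain: 1 | 23 | 299 | 598  (height 3).
A maximum antichain: {2, 13, 23}  (width 3).
Product = 3 * 3 = 9


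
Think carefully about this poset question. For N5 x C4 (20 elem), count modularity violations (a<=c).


Modular law: if a <= c then a v (b ^ c) = (a v b) ^ c.
Check all triples (a,b,c) with a <= c among 20 elements.
  e.g. a=(a,0), b=(c,0), c=(b,0): lhs=(a,0) != rhs=(b,0)
  e.g. a=(a,0), b=(c,1), c=(b,0): lhs=(a,0) != rhs=(b,0)
Total violating triples: 40


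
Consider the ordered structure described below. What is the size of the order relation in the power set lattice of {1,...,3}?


The order relation is {(a,b) : a <= b}, reflexive so it includes (a,a).
Examples: ({},{}), ({},{1,2}), ({},{1,2,3}), ({},{1,3}), ({},{1}), ...
Total ordered pairs: 27


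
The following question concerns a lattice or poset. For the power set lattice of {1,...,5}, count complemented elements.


An element a is complemented if some b has a meet b = bottom, a join b = top.
every subset A has complement S\A, so all elements are complemented.
Complemented elements: {}, {1}, {2}, {3}, {4}, {5}, ... (26 more)
Count: 32


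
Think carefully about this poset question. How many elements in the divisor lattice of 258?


Divisors of 258: [1, 2, 3, 6, 43, 86, 129, 258]
Count: 8


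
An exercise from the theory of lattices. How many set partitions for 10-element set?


B(n) = number of set partitions of an n-element set.
B(n) satisfies the recurrence: B(n+1) = sum_k C(n,k)*B(k).
B(10) = 115975


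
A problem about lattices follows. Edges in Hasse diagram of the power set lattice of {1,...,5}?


A cover relation a -< b holds when a < b with no c strictly between.
Cover relations:
  {} -< {1}
  {} -< {2}
  {} -< {3}
  {} -< {4}
  {} -< {5}
  {1} -< {1,2}
  {1} -< {1,3}
  {1} -< {1,4}
  ...72 more
Total: 80


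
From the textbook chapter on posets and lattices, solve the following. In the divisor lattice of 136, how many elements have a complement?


An element a is complemented if some b has a meet b = bottom, a join b = top.
a is complemented iff gcd(a, n/a)=1, i.e. a is a unitary divisor of 136.
Complemented elements: 1, 8, 17, 136
Count: 4


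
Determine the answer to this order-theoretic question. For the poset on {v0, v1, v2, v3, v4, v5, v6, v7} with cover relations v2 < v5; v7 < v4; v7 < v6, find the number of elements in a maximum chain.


A chain is a totally ordered subset; we count the number of elements in a maximum chain.
Compute, for each element x, the size of the longest chain ending at x:
  v0: 1
  v1: 1
  v2: 1
  v3: 1
  v7: 1
  v4: 2
  ...
A maximum chain: v7 < v4
Number of elements in the longest chain: 2


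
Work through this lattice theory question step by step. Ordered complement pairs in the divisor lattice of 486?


Complement pair (a,b): a meet b = bottom, a join b = top.
Here: gcd(a,b)=1 and lcm(a,b)=486, i.e. a*b=486 with a,b coprime.
Pairs found: (1,486), (2,243), (243,2), (486,1)
Total ordered pairs: 4


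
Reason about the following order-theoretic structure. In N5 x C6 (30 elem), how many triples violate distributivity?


Distributive law: a ^ (b v c) = (a ^ b) v (a ^ c).
Check all 30^3 = 27000 ordered triples (a,b,c).
  e.g. a=(b,0), b=(a,0), c=(c,0): lhs=(b,0) != rhs=(a,0)
  e.g. a=(b,0), b=(a,0), c=(c,1): lhs=(b,0) != rhs=(a,0)
Total violating triples: 432


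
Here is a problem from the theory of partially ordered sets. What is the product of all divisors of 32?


Divisors of 32: [1, 2, 4, 8, 16, 32]
Product = n^(d(n)/2) = 32^(6/2)
Product = 32768


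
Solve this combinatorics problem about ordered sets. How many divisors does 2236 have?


Divisors of 2236: [1, 2, 4, 13, 26, 43, 52, 86, 172, 559, 1118, 2236]
Count: 12


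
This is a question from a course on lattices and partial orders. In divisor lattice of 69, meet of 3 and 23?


In a divisor lattice, meet = gcd (greatest common divisor).
By Euclidean algorithm or factoring: gcd(3,23) = 1


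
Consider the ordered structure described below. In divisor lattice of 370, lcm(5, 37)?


Join=lcm.
gcd(5,37)=1
lcm=185


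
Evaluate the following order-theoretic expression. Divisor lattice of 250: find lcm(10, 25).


In a divisor lattice, join = lcm (least common multiple).
gcd(10,25) = 5
lcm(10,25) = 10*25/gcd = 250/5 = 50


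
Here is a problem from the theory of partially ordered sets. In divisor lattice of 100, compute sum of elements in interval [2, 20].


Interval [2,20] in divisors of 100: [2, 4, 10, 20]
Sum = 36


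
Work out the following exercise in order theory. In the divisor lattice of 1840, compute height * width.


Height = length of longest chain minus 1; width = size of largest antichain.
A maximum chain: 1 | 23 | 115 | 230 | 460 | 920 | 1840  (height 6).
A maximum antichain: {4, 10, 46, 115}  (width 4).
Product = 6 * 4 = 24


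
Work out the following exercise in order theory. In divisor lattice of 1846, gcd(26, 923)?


Meet=gcd.
gcd(26,923)=13


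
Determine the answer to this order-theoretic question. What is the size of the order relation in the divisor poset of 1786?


The order relation is {(a,b) : a <= b}, reflexive so it includes (a,a).
Examples: (1,1), (1,1786), (1,19), (1,2), (1,38), ...
Total ordered pairs: 27


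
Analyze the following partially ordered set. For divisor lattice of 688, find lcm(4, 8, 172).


In a divisor lattice, join = lcm (least common multiple).
Compute lcm iteratively: start with first element, then lcm(current, next).
Elements: [4, 8, 172]
lcm(4,8) = 8
lcm(8,172) = 344
Final lcm = 344


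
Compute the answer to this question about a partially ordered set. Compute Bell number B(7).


B(n) = number of set partitions of an n-element set.
B(n) satisfies the recurrence: B(n+1) = sum_k C(n,k)*B(k).
B(7) = 877


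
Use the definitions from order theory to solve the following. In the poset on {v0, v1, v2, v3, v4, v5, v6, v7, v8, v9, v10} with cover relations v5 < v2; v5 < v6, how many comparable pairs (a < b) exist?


A comparable pair {a,b} has a < b or b < a in the order.
Count unordered pairs where one element is strictly below the other.
Examples: {v2,v5}, {v5,v6}
Total comparable pairs: 2


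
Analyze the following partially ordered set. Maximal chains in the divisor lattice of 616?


A maximal chain goes from the minimum element to a maximal element via cover relations.
Counting all min-to-max paths in the cover graph.
Total maximal chains: 20


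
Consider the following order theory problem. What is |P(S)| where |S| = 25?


Power set = 2^n.
2^25 = 33554432


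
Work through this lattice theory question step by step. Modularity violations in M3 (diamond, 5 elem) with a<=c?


Modular law: if a <= c then a v (b ^ c) = (a v b) ^ c.
Check all triples (a,b,c) with a <= c among 5 elements.
This lattice is modular (diamonds M_m and their chain-products are modular).
Total violating triples: 0


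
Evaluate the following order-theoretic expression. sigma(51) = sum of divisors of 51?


sigma(n) = sum of divisors.
Divisors of 51: [1, 3, 17, 51]
Sum = 72


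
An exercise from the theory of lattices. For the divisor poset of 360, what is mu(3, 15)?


In a divisor lattice, mu(a,b) = mu(b/a) where mu is the classical Mobius function.
b/a = 15/3 = 5
Prime factorization of 5: primes [5]
5 is squarefree with 1 prime factor(s), so mu(5) = (-1)^1 = -1


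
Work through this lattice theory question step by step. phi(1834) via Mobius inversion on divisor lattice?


phi(n) = n * prod_{p|n} (1 - 1/p).
Prime divisors of 1834: [2, 7, 131]
phi(1834) = 1834 * (1 - 1/2) * (1 - 1/7) * (1 - 1/131)
phi(1834) = 780


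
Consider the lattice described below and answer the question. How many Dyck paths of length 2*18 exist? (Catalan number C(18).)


C(n) = C(2n, n) / (n+1).
C(36, 18) = 9075135300
C(18) = 9075135300 / 19 = 477638700


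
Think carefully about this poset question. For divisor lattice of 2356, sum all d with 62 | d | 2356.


Interval [62,2356] in divisors of 2356: [62, 124, 1178, 2356]
Sum = 3720


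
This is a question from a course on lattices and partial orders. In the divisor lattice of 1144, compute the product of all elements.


Divisors of 1144: [1, 2, 4, 8, 11, 13, 22, 26, 44, 52, 88, 104, 143, 286, 572, 1144]
Product = n^(d(n)/2) = 1144^(16/2)
Product = 2933649302161070453948416


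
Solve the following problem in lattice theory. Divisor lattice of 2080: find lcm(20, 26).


In a divisor lattice, join = lcm (least common multiple).
gcd(20,26) = 2
lcm(20,26) = 20*26/gcd = 520/2 = 260


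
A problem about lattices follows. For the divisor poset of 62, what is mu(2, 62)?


In a divisor lattice, mu(a,b) = mu(b/a) where mu is the classical Mobius function.
b/a = 62/2 = 31
Prime factorization of 31: primes [31]
31 is squarefree with 1 prime factor(s), so mu(31) = (-1)^1 = -1


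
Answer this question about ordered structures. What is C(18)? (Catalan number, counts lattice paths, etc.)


C(n) = C(2n, n) / (n+1).
C(36, 18) = 9075135300
C(18) = 9075135300 / 19 = 477638700


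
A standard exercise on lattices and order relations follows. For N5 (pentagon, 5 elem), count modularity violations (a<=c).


Modular law: if a <= c then a v (b ^ c) = (a v b) ^ c.
Check all triples (a,b,c) with a <= c among 5 elements.
  e.g. a=a, b=c, c=b: lhs=a != rhs=b
Total violating triples: 1


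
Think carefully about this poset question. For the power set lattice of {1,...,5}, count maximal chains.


A maximal chain goes from the minimum element to a maximal element via cover relations.
Counting all min-to-max paths in the cover graph.
Total maximal chains: 120


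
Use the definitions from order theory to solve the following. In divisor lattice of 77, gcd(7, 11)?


Meet=gcd.
gcd(7,11)=1


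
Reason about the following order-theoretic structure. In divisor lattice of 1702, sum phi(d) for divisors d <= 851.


Divisors of 1702 up to 851: [1, 2, 23, 37, 46, 74, 851]
phi values: [1, 1, 22, 36, 22, 36, 792]
Sum = 910


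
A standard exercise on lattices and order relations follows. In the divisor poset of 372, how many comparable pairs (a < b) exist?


A comparable pair {a,b} has a < b or b < a in the order.
Count unordered pairs where one element is strictly below the other.
Examples: {1,2}, {1,3}, {1,4}, {1,6}, ...
Total comparable pairs: 42


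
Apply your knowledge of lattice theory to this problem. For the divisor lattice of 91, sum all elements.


sigma(n) = sum of divisors.
Divisors of 91: [1, 7, 13, 91]
Sum = 112


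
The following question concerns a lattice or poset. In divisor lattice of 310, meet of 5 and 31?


In a divisor lattice, meet = gcd (greatest common divisor).
By Euclidean algorithm or factoring: gcd(5,31) = 1


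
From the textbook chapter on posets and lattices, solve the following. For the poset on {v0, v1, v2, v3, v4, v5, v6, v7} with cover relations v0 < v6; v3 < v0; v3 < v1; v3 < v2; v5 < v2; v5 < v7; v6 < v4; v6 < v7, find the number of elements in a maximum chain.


A chain is a totally ordered subset; we count the number of elements in a maximum chain.
Compute, for each element x, the size of the longest chain ending at x:
  v3: 1
  v5: 1
  v0: 2
  v1: 2
  v2: 2
  v6: 3
  ...
A maximum chain: v3 < v0 < v6 < v4
Number of elements in the longest chain: 4


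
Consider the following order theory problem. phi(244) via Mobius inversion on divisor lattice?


phi(n) = n * prod_{p|n} (1 - 1/p).
Prime divisors of 244: [2, 61]
phi(244) = 244 * (1 - 1/2) * (1 - 1/61)
phi(244) = 120


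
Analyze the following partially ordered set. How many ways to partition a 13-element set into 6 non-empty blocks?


S(n,k) = k*S(n-1,k) + S(n-1,k-1).
S(12,6) = 1323652, S(12,5) = 1379400
S(13,6) = 6*1323652 + 1379400 = 7941912 + 1379400
S(13,6) = 9321312


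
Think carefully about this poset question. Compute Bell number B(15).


B(n) = number of set partitions of an n-element set.
B(n) satisfies the recurrence: B(n+1) = sum_k C(n,k)*B(k).
B(15) = 1382958545


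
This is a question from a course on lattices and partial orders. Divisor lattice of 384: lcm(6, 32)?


Join=lcm.
gcd(6,32)=2
lcm=96


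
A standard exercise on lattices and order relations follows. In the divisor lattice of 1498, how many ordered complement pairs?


Complement pair (a,b): a meet b = bottom, a join b = top.
Here: gcd(a,b)=1 and lcm(a,b)=1498, i.e. a*b=1498 with a,b coprime.
Pairs found: (1,1498), (2,749), (7,214), (14,107), ... (4 more)
Total ordered pairs: 8


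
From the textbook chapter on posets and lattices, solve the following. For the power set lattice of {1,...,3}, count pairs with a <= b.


The order relation is {(a,b) : a <= b}, reflexive so it includes (a,a).
Examples: ({},{}), ({},{1,2}), ({},{1,2,3}), ({},{1,3}), ({},{1}), ...
Total ordered pairs: 27


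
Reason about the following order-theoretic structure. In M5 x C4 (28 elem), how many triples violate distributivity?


Distributive law: a ^ (b v c) = (a ^ b) v (a ^ c).
Check all 28^3 = 21952 ordered triples (a,b,c).
  e.g. a=(a1,0), b=(a2,0), c=(a3,0): lhs=(a1,0) != rhs=(0,0)
  e.g. a=(a1,0), b=(a2,0), c=(a3,1): lhs=(a1,0) != rhs=(0,0)
Total violating triples: 3840


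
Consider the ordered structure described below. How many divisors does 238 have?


Divisors of 238: [1, 2, 7, 14, 17, 34, 119, 238]
Count: 8


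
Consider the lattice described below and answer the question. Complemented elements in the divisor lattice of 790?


An element a is complemented if some b has a meet b = bottom, a join b = top.
a is complemented iff gcd(a, n/a)=1, i.e. a is a unitary divisor of 790.
Complemented elements: 1, 2, 5, 10, 79, 158, ... (2 more)
Count: 8


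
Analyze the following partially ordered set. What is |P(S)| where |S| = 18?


Power set = 2^n.
2^18 = 262144


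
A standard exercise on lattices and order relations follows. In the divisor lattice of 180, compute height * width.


Height = length of longest chain minus 1; width = size of largest antichain.
A maximum chain: 1 | 5 | 15 | 45 | 90 | 180  (height 5).
A maximum antichain: {4, 6, 9, 10, 15}  (width 5).
Product = 5 * 5 = 25


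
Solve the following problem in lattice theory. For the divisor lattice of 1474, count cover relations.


A cover relation a -< b holds when a < b with no c strictly between.
Cover relations:
  1 -< 2
  1 -< 11
  1 -< 67
  2 -< 22
  2 -< 134
  11 -< 22
  11 -< 737
  22 -< 1474
  ...4 more
Total: 12


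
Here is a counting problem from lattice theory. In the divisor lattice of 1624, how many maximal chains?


A maximal chain goes from the minimum element to a maximal element via cover relations.
Counting all min-to-max paths in the cover graph.
Total maximal chains: 20


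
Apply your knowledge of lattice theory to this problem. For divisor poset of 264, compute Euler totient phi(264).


phi(n) = n * prod_{p|n} (1 - 1/p).
Prime divisors of 264: [2, 3, 11]
phi(264) = 264 * (1 - 1/2) * (1 - 1/3) * (1 - 1/11)
phi(264) = 80


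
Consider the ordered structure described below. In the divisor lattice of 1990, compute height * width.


Height = length of longest chain minus 1; width = size of largest antichain.
A maximum chain: 1 | 199 | 995 | 1990  (height 3).
A maximum antichain: {2, 5, 199}  (width 3).
Product = 3 * 3 = 9


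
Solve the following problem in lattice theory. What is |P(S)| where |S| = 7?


Power set = 2^n.
2^7 = 128


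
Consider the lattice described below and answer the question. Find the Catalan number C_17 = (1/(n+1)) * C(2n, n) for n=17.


C(n) = C(2n, n) / (n+1).
C(34, 17) = 2333606220
C(17) = 2333606220 / 18 = 129644790


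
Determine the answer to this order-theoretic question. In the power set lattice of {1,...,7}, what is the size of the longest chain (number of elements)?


A chain is a totally ordered subset; we count the number of elements in a maximum chain.
Compute, for each element x, the size of the longest chain ending at x:
  {}: 1
  {1}: 2
  {2}: 2
  {3}: 2
  {4}: 2
  {5}: 2
  ...
A maximum chain: {} < {1} < {1,2} < {1,2,3} < {1,2,3,4} < {1,2,3,4,5} < {1,2,3,4,5,6} < {1,2,3,4,5,6,7}
Number of elements in the longest chain: 8


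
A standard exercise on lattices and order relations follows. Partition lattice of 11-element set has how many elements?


B(n) = number of set partitions of an n-element set.
B(n) satisfies the recurrence: B(n+1) = sum_k C(n,k)*B(k).
B(11) = 678570


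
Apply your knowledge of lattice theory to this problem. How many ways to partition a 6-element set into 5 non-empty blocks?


S(n,k) = k*S(n-1,k) + S(n-1,k-1).
S(5,5) = 1, S(5,4) = 10
S(6,5) = 5*1 + 10 = 5 + 10
S(6,5) = 15


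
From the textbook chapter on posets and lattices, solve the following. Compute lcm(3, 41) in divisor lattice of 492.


In a divisor lattice, join = lcm (least common multiple).
gcd(3,41) = 1
lcm(3,41) = 3*41/gcd = 123/1 = 123


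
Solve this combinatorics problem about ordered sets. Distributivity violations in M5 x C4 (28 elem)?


Distributive law: a ^ (b v c) = (a ^ b) v (a ^ c).
Check all 28^3 = 21952 ordered triples (a,b,c).
  e.g. a=(a1,0), b=(a2,0), c=(a3,0): lhs=(a1,0) != rhs=(0,0)
  e.g. a=(a1,0), b=(a2,0), c=(a3,1): lhs=(a1,0) != rhs=(0,0)
Total violating triples: 3840


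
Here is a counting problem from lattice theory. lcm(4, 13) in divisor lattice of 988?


Join=lcm.
gcd(4,13)=1
lcm=52


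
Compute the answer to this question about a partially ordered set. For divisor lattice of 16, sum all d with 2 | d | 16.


Interval [2,16] in divisors of 16: [2, 4, 8, 16]
Sum = 30


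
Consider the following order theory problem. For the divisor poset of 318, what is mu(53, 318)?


In a divisor lattice, mu(a,b) = mu(b/a) where mu is the classical Mobius function.
b/a = 318/53 = 6
Prime factorization of 6: primes [2, 3]
6 is squarefree with 2 prime factor(s), so mu(6) = (-1)^2 = 1


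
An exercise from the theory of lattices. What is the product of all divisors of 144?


Divisors of 144: [1, 2, 3, 4, 6, 8, 9, 12, 16, 18, 24, 36, 48, 72, 144]
Product = n^(d(n)/2) = 144^(15/2)
Product = 15407021574586368


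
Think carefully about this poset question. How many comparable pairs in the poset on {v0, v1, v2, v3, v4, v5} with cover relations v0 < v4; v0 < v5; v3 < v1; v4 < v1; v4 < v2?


A comparable pair {a,b} has a < b or b < a in the order.
Count unordered pairs where one element is strictly below the other.
Examples: {v0,v1}, {v0,v2}, {v0,v4}, {v0,v5}, ...
Total comparable pairs: 7


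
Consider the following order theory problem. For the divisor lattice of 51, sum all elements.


sigma(n) = sum of divisors.
Divisors of 51: [1, 3, 17, 51]
Sum = 72


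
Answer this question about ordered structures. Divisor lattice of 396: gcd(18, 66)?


Meet=gcd.
gcd(18,66)=6


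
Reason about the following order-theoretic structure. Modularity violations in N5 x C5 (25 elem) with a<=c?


Modular law: if a <= c then a v (b ^ c) = (a v b) ^ c.
Check all triples (a,b,c) with a <= c among 25 elements.
  e.g. a=(a,0), b=(c,0), c=(b,0): lhs=(a,0) != rhs=(b,0)
  e.g. a=(a,0), b=(c,1), c=(b,0): lhs=(a,0) != rhs=(b,0)
Total violating triples: 75


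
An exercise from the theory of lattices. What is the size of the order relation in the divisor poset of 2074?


The order relation is {(a,b) : a <= b}, reflexive so it includes (a,a).
Examples: (1,1), (1,1037), (1,122), (1,17), (1,2), ...
Total ordered pairs: 27


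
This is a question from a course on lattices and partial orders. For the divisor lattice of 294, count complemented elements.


An element a is complemented if some b has a meet b = bottom, a join b = top.
a is complemented iff gcd(a, n/a)=1, i.e. a is a unitary divisor of 294.
Complemented elements: 1, 2, 3, 6, 49, 98, ... (2 more)
Count: 8


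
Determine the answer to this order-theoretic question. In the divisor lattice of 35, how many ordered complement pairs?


Complement pair (a,b): a meet b = bottom, a join b = top.
Here: gcd(a,b)=1 and lcm(a,b)=35, i.e. a*b=35 with a,b coprime.
Pairs found: (1,35), (5,7), (7,5), (35,1)
Total ordered pairs: 4


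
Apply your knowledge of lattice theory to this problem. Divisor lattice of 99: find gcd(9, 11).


In a divisor lattice, meet = gcd (greatest common divisor).
By Euclidean algorithm or factoring: gcd(9,11) = 1


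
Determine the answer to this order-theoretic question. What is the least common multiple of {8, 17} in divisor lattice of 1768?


In a divisor lattice, join = lcm (least common multiple).
Compute lcm iteratively: start with first element, then lcm(current, next).
Elements: [8, 17]
lcm(8,17) = 136
Final lcm = 136


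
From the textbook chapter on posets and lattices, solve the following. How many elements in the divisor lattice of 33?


Divisors of 33: [1, 3, 11, 33]
Count: 4


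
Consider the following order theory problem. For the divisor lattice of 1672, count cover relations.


A cover relation a -< b holds when a < b with no c strictly between.
Cover relations:
  1 -< 2
  1 -< 11
  1 -< 19
  2 -< 4
  2 -< 22
  2 -< 38
  4 -< 8
  4 -< 44
  ...20 more
Total: 28


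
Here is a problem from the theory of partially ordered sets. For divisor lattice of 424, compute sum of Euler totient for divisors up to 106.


Divisors of 424 up to 106: [1, 2, 4, 8, 53, 106]
phi values: [1, 1, 2, 4, 52, 52]
Sum = 112


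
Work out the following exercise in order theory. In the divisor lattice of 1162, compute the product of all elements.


Divisors of 1162: [1, 2, 7, 14, 83, 166, 581, 1162]
Product = n^(d(n)/2) = 1162^(8/2)
Product = 1823158859536


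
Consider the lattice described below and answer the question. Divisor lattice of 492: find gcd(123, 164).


In a divisor lattice, meet = gcd (greatest common divisor).
By Euclidean algorithm or factoring: gcd(123,164) = 41


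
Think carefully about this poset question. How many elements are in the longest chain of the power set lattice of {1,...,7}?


A chain is a totally ordered subset; we count the number of elements in a maximum chain.
Compute, for each element x, the size of the longest chain ending at x:
  {}: 1
  {1}: 2
  {2}: 2
  {3}: 2
  {4}: 2
  {5}: 2
  ...
A maximum chain: {} < {1} < {1,2} < {1,2,3} < {1,2,3,4} < {1,2,3,4,5} < {1,2,3,4,5,6} < {1,2,3,4,5,6,7}
Number of elements in the longest chain: 8


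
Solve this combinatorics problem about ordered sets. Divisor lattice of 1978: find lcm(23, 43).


In a divisor lattice, join = lcm (least common multiple).
gcd(23,43) = 1
lcm(23,43) = 23*43/gcd = 989/1 = 989


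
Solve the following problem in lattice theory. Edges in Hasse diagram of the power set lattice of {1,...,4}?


A cover relation a -< b holds when a < b with no c strictly between.
Cover relations:
  {} -< {1}
  {} -< {2}
  {} -< {3}
  {} -< {4}
  {1} -< {1,2}
  {1} -< {1,3}
  {1} -< {1,4}
  {2} -< {1,2}
  ...24 more
Total: 32


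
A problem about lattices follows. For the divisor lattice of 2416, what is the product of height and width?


Height = length of longest chain minus 1; width = size of largest antichain.
A maximum chain: 1 | 151 | 302 | 604 | 1208 | 2416  (height 5).
A maximum antichain: {2, 151}  (width 2).
Product = 5 * 2 = 10


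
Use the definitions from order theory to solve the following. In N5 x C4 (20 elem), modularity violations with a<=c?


Modular law: if a <= c then a v (b ^ c) = (a v b) ^ c.
Check all triples (a,b,c) with a <= c among 20 elements.
  e.g. a=(a,0), b=(c,0), c=(b,0): lhs=(a,0) != rhs=(b,0)
  e.g. a=(a,0), b=(c,1), c=(b,0): lhs=(a,0) != rhs=(b,0)
Total violating triples: 40


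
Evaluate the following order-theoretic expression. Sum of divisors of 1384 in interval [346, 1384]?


Interval [346,1384] in divisors of 1384: [346, 692, 1384]
Sum = 2422


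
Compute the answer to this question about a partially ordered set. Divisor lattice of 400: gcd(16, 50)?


Meet=gcd.
gcd(16,50)=2


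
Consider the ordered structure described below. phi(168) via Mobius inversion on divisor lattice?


phi(n) = n * prod_{p|n} (1 - 1/p).
Prime divisors of 168: [2, 3, 7]
phi(168) = 168 * (1 - 1/2) * (1 - 1/3) * (1 - 1/7)
phi(168) = 48


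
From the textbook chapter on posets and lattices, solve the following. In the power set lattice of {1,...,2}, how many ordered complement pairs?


Complement pair (a,b): a meet b = bottom, a join b = top.
Here: A intersect B = {} and A union B = {1,...,2}.
Pairs found: ({},{1,2}), ({1},{2}), ({2},{1}), ({1,2},{})
Total ordered pairs: 4


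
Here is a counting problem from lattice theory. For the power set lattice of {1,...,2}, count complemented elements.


An element a is complemented if some b has a meet b = bottom, a join b = top.
every subset A has complement S\A, so all elements are complemented.
Complemented elements: {}, {1}, {2}, {1,2}
Count: 4


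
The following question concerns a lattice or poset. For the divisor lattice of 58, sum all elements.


sigma(n) = sum of divisors.
Divisors of 58: [1, 2, 29, 58]
Sum = 90


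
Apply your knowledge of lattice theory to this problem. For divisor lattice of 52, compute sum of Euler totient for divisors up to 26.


Divisors of 52 up to 26: [1, 2, 4, 13, 26]
phi values: [1, 1, 2, 12, 12]
Sum = 28


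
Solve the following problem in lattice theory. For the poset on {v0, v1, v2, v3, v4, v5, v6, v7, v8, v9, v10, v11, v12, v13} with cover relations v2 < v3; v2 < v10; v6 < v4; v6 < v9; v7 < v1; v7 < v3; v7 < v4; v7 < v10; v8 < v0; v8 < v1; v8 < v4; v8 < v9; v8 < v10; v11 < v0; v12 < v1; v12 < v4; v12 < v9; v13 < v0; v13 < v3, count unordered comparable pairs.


A comparable pair {a,b} has a < b or b < a in the order.
Count unordered pairs where one element is strictly below the other.
Examples: {v0,v8}, {v0,v11}, {v0,v13}, {v1,v7}, ...
Total comparable pairs: 19


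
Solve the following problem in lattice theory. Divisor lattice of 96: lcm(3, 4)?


Join=lcm.
gcd(3,4)=1
lcm=12


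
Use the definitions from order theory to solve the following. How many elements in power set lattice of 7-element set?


Power set = 2^n.
2^7 = 128


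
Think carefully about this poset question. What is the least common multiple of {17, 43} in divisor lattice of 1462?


In a divisor lattice, join = lcm (least common multiple).
Compute lcm iteratively: start with first element, then lcm(current, next).
Elements: [17, 43]
lcm(17,43) = 731
Final lcm = 731


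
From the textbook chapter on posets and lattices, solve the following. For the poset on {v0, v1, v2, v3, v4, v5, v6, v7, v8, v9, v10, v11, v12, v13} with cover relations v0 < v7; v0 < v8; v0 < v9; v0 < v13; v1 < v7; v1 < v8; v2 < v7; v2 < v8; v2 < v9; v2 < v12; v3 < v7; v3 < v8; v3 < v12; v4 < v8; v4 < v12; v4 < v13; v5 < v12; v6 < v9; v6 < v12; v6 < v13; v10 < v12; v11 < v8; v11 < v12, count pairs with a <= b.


The order relation is {(a,b) : a <= b}, reflexive so it includes (a,a).
Examples: (v0,v0), (v0,v13), (v0,v7), (v0,v8), (v0,v9), ...
Total ordered pairs: 37


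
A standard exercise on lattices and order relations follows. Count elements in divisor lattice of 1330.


Divisors of 1330: [1, 2, 5, 7, 10, 14, 19, 35, 38, 70, 95, 133, 190, 266, 665, 1330]
Count: 16


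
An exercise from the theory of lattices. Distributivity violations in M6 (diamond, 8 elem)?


Distributive law: a ^ (b v c) = (a ^ b) v (a ^ c).
Check all 8^3 = 512 ordered triples (a,b,c).
  e.g. a=a1, b=a2, c=a3: lhs=a1 != rhs=0
  e.g. a=a1, b=a2, c=a4: lhs=a1 != rhs=0
Total violating triples: 120


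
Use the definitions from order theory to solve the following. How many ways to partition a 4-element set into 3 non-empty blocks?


S(n,k) = k*S(n-1,k) + S(n-1,k-1).
S(3,3) = 1, S(3,2) = 3
S(4,3) = 3*1 + 3 = 3 + 3
S(4,3) = 6


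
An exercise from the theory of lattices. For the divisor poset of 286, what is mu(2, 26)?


In a divisor lattice, mu(a,b) = mu(b/a) where mu is the classical Mobius function.
b/a = 26/2 = 13
Prime factorization of 13: primes [13]
13 is squarefree with 1 prime factor(s), so mu(13) = (-1)^1 = -1
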